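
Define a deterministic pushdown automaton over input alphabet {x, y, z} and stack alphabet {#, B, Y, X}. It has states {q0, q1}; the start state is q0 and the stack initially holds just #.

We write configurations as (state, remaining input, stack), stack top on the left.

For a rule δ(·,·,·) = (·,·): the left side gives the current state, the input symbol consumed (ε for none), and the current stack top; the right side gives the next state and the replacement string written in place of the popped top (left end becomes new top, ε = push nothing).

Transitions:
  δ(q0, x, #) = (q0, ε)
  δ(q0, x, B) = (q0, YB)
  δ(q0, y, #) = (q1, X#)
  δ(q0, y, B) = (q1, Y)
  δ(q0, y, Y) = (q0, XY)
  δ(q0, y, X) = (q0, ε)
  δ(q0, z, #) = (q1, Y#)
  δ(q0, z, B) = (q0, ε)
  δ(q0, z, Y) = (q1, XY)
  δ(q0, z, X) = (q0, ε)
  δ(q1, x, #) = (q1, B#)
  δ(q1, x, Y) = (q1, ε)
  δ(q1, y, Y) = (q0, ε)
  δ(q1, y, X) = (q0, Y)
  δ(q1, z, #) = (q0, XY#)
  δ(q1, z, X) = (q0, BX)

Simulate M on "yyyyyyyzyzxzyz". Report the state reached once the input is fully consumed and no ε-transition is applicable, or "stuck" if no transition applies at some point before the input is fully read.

(q0, yyyyyyyzyzxzyz, #)
  read y, top #: go to q1, push X# → (q1, yyyyyyzyzxzyz, X#)
  read y, top X: go to q0, push Y → (q0, yyyyyzyzxzyz, Y#)
  read y, top Y: go to q0, push XY → (q0, yyyyzyzxzyz, XY#)
  read y, top X: go to q0, push ε → (q0, yyyzyzxzyz, Y#)
  read y, top Y: go to q0, push XY → (q0, yyzyzxzyz, XY#)
  read y, top X: go to q0, push ε → (q0, yzyzxzyz, Y#)
  read y, top Y: go to q0, push XY → (q0, zyzxzyz, XY#)
  read z, top X: go to q0, push ε → (q0, yzxzyz, Y#)
  read y, top Y: go to q0, push XY → (q0, zxzyz, XY#)
  read z, top X: go to q0, push ε → (q0, xzyz, Y#)
No transition for (q0, x, top Y); M blocks with input xzyz remaining.

stuck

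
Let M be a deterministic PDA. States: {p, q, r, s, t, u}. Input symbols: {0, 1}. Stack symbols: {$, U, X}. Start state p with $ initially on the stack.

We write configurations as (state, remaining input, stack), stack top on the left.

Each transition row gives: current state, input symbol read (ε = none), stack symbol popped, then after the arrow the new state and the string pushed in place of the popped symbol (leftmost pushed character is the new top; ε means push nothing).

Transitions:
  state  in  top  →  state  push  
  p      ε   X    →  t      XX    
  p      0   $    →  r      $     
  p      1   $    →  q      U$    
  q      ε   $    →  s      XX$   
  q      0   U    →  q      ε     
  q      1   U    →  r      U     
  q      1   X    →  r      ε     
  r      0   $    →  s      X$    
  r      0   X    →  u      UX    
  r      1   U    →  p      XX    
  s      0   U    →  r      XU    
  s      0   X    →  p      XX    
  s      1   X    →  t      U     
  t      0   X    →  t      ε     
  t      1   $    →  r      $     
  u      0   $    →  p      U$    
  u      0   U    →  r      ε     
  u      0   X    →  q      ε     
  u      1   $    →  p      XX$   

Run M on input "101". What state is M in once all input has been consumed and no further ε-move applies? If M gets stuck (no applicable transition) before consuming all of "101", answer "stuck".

t

(p, 101, $) ⊢ (q, 01, U$) ⊢ (q, 1, $) ⊢ (s, 1, XX$) ⊢ (t, ε, UX$)
All input consumed; M is in state t.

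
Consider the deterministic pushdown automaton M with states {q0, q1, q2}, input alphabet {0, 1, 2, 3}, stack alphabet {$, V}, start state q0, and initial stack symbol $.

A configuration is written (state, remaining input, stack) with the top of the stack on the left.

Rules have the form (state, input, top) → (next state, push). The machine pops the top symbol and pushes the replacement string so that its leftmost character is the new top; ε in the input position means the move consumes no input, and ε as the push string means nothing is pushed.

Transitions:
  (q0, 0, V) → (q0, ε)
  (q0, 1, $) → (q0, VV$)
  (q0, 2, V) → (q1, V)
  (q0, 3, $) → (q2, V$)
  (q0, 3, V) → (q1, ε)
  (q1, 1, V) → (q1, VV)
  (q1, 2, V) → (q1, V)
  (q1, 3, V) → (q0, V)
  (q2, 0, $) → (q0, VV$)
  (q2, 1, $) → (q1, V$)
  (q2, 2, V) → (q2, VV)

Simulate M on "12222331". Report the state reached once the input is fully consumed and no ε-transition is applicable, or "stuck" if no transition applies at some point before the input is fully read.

q1

(q0, 12222331, $)
  read 1, top $: go to q0, push VV$ → (q0, 2222331, VV$)
  read 2, top V: go to q1, push V → (q1, 222331, VV$)
  read 2, top V: go to q1, push V → (q1, 22331, VV$)
  read 2, top V: go to q1, push V → (q1, 2331, VV$)
  read 2, top V: go to q1, push V → (q1, 331, VV$)
  read 3, top V: go to q0, push V → (q0, 31, VV$)
  read 3, top V: go to q1, push ε → (q1, 1, V$)
  read 1, top V: go to q1, push VV → (q1, ε, VV$)
All input consumed; M is in state q1.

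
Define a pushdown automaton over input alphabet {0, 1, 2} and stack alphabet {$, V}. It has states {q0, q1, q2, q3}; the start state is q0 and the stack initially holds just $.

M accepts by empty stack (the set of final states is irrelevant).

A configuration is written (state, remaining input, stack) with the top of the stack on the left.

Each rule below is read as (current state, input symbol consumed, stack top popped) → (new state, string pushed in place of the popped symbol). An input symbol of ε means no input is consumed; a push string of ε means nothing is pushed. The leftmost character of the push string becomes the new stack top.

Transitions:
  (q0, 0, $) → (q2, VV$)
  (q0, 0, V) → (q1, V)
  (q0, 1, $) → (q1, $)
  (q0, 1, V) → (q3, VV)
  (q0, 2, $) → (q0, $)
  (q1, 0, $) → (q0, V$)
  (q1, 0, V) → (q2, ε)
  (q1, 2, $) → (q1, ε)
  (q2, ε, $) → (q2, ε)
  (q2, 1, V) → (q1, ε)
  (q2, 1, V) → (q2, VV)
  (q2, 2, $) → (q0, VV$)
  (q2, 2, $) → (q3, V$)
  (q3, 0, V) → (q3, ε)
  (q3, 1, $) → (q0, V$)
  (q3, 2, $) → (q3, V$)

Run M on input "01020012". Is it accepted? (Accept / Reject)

Accept

One accepting computation: (q0, 01020012, $) ⊢ (q2, 1020012, VV$) ⊢ (q1, 020012, V$) ⊢ (q2, 20012, $) ⊢ (q0, 0012, VV$) ⊢ (q1, 012, VV$) ⊢ (q2, 12, V$) ⊢ (q1, 2, $) ⊢ (q1, ε, ε)
All input consumed and the stack is empty.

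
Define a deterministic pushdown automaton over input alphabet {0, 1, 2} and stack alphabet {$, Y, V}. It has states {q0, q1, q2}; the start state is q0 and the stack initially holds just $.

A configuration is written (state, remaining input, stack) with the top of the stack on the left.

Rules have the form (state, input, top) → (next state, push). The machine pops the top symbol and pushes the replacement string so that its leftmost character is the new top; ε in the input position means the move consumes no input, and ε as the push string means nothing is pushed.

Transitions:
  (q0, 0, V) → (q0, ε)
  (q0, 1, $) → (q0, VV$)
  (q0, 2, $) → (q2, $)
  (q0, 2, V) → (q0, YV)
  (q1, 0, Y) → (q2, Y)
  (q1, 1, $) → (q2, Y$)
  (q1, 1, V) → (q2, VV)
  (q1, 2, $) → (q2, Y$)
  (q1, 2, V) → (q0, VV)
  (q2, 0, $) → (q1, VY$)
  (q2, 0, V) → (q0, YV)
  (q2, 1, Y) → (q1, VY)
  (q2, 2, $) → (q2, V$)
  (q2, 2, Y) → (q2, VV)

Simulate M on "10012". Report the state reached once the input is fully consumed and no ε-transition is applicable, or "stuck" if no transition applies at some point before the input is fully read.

(q0, 10012, $)
  read 1, top $: go to q0, push VV$ → (q0, 0012, VV$)
  read 0, top V: go to q0, push ε → (q0, 012, V$)
  read 0, top V: go to q0, push ε → (q0, 12, $)
  read 1, top $: go to q0, push VV$ → (q0, 2, VV$)
  read 2, top V: go to q0, push YV → (q0, ε, YVV$)
All input consumed; M is in state q0.

q0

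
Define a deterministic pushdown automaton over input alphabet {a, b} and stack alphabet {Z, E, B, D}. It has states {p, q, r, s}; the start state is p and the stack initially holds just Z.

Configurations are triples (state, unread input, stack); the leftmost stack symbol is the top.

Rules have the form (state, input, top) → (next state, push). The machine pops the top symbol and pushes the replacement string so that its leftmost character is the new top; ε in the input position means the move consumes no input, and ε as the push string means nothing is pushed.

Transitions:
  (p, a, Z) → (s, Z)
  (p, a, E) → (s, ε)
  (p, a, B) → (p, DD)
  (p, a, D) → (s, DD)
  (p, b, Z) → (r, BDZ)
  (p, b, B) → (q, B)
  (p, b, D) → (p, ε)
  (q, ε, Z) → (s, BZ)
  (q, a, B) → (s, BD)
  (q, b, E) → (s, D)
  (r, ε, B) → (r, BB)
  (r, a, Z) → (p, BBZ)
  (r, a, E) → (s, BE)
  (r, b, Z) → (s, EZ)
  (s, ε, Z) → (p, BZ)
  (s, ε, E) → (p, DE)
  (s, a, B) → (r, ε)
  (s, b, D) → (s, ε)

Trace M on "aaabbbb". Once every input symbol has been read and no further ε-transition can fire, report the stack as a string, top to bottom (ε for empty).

(p, aaabbbb, Z)
  read a, top Z: go to s, push Z → (s, aabbbb, Z)
  ε-move, top Z: go to p, push BZ → (p, aabbbb, BZ)
  read a, top B: go to p, push DD → (p, abbbb, DDZ)
  read a, top D: go to s, push DD → (s, bbbb, DDDZ)
  read b, top D: go to s, push ε → (s, bbb, DDZ)
  read b, top D: go to s, push ε → (s, bb, DZ)
  read b, top D: go to s, push ε → (s, b, Z)
  ε-move, top Z: go to p, push BZ → (p, b, BZ)
  read b, top B: go to q, push B → (q, ε, BZ)
All input consumed in state q with stack BZ.

BZ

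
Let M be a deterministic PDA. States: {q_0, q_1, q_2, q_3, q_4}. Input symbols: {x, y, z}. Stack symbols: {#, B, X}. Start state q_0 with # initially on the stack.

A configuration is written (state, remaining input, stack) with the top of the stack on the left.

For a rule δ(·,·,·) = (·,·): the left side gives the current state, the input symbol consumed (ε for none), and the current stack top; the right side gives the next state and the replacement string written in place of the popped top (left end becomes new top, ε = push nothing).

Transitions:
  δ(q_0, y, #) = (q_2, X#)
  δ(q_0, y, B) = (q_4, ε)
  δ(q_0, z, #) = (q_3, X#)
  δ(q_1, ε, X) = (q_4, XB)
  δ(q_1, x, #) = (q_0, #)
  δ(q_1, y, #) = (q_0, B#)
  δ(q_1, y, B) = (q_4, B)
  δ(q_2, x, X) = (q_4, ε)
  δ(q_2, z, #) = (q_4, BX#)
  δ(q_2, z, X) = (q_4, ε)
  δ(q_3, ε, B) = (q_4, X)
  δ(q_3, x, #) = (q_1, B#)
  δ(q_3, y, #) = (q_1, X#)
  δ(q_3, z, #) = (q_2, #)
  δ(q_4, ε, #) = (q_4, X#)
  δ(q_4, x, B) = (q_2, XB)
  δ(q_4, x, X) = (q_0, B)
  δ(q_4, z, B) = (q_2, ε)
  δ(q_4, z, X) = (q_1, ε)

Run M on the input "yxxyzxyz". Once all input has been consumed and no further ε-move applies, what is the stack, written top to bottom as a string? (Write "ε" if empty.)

X#

(q_0, yxxyzxyz, #)
  read y, top #: go to q_2, push X# → (q_2, xxyzxyz, X#)
  read x, top X: go to q_4, push ε → (q_4, xyzxyz, #)
  ε-move, top #: go to q_4, push X# → (q_4, xyzxyz, X#)
  read x, top X: go to q_0, push B → (q_0, yzxyz, B#)
  read y, top B: go to q_4, push ε → (q_4, zxyz, #)
  ε-move, top #: go to q_4, push X# → (q_4, zxyz, X#)
  read z, top X: go to q_1, push ε → (q_1, xyz, #)
  read x, top #: go to q_0, push # → (q_0, yz, #)
  read y, top #: go to q_2, push X# → (q_2, z, X#)
  read z, top X: go to q_4, push ε → (q_4, ε, #)
  ε-move, top #: go to q_4, push X# → (q_4, ε, X#)
All input consumed in state q_4 with stack X#.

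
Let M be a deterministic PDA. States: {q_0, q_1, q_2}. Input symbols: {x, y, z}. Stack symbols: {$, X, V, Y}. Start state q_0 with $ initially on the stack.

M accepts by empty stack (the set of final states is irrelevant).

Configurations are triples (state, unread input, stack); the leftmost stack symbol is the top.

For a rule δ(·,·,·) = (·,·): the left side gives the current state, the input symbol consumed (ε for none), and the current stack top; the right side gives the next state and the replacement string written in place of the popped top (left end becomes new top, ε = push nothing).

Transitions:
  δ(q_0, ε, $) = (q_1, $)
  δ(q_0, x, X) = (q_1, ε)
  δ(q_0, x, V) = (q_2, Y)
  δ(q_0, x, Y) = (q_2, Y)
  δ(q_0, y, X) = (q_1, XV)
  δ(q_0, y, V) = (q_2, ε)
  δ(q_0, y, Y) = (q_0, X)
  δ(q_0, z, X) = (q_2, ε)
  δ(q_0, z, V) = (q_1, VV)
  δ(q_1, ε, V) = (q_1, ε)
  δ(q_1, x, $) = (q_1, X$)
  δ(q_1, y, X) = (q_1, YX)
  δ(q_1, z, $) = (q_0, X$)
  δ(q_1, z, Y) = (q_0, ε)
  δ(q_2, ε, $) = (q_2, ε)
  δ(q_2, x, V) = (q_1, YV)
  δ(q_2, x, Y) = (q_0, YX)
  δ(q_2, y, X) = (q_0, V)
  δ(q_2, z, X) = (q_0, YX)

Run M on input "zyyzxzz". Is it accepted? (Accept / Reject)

(q_0, zyyzxzz, $) ⊢ (q_1, zyyzxzz, $) ⊢ (q_0, yyzxzz, X$) ⊢ (q_1, yzxzz, XV$) ⊢ (q_1, zxzz, YXV$) ⊢ (q_0, xzz, XV$) ⊢ (q_1, zz, V$) ⊢ (q_1, zz, $) ⊢ (q_0, z, X$) ⊢ (q_2, ε, $) ⊢ (q_2, ε, ε)
All input consumed and the stack is empty.

Accept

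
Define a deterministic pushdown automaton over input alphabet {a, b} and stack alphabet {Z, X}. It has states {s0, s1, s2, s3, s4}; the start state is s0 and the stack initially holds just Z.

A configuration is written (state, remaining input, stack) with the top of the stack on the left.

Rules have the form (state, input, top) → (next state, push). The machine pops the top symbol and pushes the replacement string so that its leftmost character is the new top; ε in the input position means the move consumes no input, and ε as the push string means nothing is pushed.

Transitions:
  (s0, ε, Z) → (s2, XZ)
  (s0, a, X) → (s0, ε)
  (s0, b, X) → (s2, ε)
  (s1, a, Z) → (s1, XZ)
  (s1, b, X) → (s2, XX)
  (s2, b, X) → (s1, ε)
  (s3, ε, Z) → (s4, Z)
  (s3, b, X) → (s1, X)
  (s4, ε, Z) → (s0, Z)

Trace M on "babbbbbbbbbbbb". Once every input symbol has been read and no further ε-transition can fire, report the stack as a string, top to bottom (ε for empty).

XZ

(s0, babbbbbbbbbbbb, Z)
  ε-move, top Z: go to s2, push XZ → (s2, babbbbbbbbbbbb, XZ)
  read b, top X: go to s1, push ε → (s1, abbbbbbbbbbbb, Z)
  read a, top Z: go to s1, push XZ → (s1, bbbbbbbbbbbb, XZ)
  read b, top X: go to s2, push XX → (s2, bbbbbbbbbbb, XXZ)
  read b, top X: go to s1, push ε → (s1, bbbbbbbbbb, XZ)
  read b, top X: go to s2, push XX → (s2, bbbbbbbbb, XXZ)
  read b, top X: go to s1, push ε → (s1, bbbbbbbb, XZ)
  read b, top X: go to s2, push XX → (s2, bbbbbbb, XXZ)
  read b, top X: go to s1, push ε → (s1, bbbbbb, XZ)
  read b, top X: go to s2, push XX → (s2, bbbbb, XXZ)
  read b, top X: go to s1, push ε → (s1, bbbb, XZ)
  read b, top X: go to s2, push XX → (s2, bbb, XXZ)
  read b, top X: go to s1, push ε → (s1, bb, XZ)
  read b, top X: go to s2, push XX → (s2, b, XXZ)
  read b, top X: go to s1, push ε → (s1, ε, XZ)
All input consumed in state s1 with stack XZ.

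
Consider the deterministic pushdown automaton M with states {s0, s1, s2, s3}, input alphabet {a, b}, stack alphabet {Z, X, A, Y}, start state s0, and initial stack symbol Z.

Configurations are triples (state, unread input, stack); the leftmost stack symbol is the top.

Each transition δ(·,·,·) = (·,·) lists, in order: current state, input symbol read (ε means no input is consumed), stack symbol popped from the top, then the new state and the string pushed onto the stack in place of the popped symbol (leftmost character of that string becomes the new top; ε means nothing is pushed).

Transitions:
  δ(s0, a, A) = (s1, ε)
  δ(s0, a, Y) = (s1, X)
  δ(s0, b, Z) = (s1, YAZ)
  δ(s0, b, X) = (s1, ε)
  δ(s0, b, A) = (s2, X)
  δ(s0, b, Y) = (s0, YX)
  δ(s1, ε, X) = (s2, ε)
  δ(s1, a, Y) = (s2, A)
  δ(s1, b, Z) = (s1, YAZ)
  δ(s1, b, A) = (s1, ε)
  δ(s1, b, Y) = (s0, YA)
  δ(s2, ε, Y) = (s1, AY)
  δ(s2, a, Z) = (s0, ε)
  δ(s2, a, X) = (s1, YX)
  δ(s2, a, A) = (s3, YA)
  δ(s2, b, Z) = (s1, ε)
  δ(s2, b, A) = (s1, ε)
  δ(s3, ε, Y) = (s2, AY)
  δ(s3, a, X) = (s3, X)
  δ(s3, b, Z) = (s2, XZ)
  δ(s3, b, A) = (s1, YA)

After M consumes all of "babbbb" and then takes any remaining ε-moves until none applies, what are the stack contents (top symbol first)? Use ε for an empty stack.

(s0, babbbb, Z) ⊢ (s1, abbbb, YAZ) ⊢ (s2, bbbb, AAZ) ⊢ (s1, bbb, AZ) ⊢ (s1, bb, Z) ⊢ (s1, b, YAZ) ⊢ (s0, ε, YAAZ)
All input consumed in state s0 with stack YAAZ.

YAAZ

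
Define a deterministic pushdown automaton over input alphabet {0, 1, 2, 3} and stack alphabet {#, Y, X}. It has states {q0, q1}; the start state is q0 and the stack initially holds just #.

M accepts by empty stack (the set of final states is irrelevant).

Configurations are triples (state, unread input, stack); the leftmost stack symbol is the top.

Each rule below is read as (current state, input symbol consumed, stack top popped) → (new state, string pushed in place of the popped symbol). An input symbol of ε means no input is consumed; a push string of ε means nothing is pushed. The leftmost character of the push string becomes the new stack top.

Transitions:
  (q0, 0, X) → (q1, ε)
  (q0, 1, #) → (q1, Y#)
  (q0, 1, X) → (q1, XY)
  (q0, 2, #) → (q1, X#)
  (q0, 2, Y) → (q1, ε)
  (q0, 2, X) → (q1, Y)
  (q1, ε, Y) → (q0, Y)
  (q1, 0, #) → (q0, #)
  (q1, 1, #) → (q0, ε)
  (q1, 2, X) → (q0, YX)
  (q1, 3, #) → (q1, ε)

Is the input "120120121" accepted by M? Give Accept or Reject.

(q0, 120120121, #)
  read 1, top #: go to q1, push Y# → (q1, 20120121, Y#)
  ε-move, top Y: go to q0, push Y → (q0, 20120121, Y#)
  read 2, top Y: go to q1, push ε → (q1, 0120121, #)
  read 0, top #: go to q0, push # → (q0, 120121, #)
  read 1, top #: go to q1, push Y# → (q1, 20121, Y#)
  ε-move, top Y: go to q0, push Y → (q0, 20121, Y#)
  read 2, top Y: go to q1, push ε → (q1, 0121, #)
  read 0, top #: go to q0, push # → (q0, 121, #)
  read 1, top #: go to q1, push Y# → (q1, 21, Y#)
  ε-move, top Y: go to q0, push Y → (q0, 21, Y#)
  read 2, top Y: go to q1, push ε → (q1, 1, #)
  read 1, top #: go to q0, push ε → (q0, ε, ε)
All input consumed and the stack is empty.

Accept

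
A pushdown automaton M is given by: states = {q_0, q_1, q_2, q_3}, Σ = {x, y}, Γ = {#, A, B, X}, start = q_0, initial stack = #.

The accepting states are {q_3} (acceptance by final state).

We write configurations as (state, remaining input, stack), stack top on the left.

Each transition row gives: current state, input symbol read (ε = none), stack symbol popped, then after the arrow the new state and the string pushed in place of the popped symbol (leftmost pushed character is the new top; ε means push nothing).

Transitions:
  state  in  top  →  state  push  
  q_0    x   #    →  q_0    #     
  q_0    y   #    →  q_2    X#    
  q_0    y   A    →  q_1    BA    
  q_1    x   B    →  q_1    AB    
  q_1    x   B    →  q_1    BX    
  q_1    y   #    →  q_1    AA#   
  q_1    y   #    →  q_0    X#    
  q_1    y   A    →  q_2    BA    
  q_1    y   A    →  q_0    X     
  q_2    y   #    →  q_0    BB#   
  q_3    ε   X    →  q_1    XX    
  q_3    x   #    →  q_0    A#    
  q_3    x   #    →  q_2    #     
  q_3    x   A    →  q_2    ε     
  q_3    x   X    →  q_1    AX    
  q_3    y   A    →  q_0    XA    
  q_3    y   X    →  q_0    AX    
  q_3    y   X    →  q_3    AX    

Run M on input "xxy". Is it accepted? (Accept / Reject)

Reject

No computation consumes all input and reaches a final state.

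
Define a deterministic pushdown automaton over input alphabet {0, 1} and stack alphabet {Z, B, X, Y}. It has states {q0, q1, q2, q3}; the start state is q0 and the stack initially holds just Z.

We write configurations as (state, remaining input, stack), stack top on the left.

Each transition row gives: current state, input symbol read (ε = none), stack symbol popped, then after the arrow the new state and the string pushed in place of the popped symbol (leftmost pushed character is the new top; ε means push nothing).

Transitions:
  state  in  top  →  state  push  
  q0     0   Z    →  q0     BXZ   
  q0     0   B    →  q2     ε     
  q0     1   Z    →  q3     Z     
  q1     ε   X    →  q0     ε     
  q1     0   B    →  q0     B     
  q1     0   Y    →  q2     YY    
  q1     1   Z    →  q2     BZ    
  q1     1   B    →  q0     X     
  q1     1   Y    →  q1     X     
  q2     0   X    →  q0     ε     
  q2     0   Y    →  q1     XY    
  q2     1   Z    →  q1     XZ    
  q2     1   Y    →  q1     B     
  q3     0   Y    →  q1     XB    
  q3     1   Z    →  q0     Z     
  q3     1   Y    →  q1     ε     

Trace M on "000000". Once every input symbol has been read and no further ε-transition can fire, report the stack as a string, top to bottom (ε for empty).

(q0, 000000, Z)
  read 0, top Z: go to q0, push BXZ → (q0, 00000, BXZ)
  read 0, top B: go to q2, push ε → (q2, 0000, XZ)
  read 0, top X: go to q0, push ε → (q0, 000, Z)
  read 0, top Z: go to q0, push BXZ → (q0, 00, BXZ)
  read 0, top B: go to q2, push ε → (q2, 0, XZ)
  read 0, top X: go to q0, push ε → (q0, ε, Z)
All input consumed in state q0 with stack Z.

Z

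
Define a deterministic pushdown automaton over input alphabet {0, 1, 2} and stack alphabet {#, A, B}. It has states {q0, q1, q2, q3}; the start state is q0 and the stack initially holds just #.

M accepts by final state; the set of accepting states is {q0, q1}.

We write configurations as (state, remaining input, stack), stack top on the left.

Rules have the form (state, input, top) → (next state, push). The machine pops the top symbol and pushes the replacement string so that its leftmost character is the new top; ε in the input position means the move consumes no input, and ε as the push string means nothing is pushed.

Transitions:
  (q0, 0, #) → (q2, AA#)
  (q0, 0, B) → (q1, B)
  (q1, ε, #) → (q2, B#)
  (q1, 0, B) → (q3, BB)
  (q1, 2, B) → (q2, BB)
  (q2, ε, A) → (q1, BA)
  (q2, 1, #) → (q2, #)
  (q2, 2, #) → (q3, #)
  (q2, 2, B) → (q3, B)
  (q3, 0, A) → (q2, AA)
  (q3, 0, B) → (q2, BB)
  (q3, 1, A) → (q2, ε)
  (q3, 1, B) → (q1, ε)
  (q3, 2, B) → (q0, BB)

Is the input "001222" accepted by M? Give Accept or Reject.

(q0, 001222, #)
  read 0, top #: go to q2, push AA# → (q2, 01222, AA#)
  ε-move, top A: go to q1, push BA → (q1, 01222, BAA#)
  read 0, top B: go to q3, push BB → (q3, 1222, BBAA#)
  read 1, top B: go to q1, push ε → (q1, 222, BAA#)
  read 2, top B: go to q2, push BB → (q2, 22, BBAA#)
  read 2, top B: go to q3, push B → (q3, 2, BBAA#)
  read 2, top B: go to q0, push BB → (q0, ε, BBBAA#)
All input consumed; state q0 ∈ F.

Accept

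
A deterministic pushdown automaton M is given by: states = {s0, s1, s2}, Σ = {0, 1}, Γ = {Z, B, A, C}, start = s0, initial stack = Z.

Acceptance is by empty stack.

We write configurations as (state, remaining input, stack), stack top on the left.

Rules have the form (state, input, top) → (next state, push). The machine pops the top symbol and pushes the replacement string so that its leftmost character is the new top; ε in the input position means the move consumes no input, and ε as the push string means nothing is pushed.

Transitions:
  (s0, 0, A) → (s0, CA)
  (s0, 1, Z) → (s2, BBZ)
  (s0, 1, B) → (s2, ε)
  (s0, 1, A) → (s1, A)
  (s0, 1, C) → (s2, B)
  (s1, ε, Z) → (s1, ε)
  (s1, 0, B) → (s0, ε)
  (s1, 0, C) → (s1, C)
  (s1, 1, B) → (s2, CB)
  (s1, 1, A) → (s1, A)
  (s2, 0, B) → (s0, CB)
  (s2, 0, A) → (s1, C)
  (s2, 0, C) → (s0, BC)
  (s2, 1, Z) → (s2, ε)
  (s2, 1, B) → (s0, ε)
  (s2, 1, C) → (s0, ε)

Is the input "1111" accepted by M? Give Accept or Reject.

(s0, 1111, Z)
  read 1, top Z: go to s2, push BBZ → (s2, 111, BBZ)
  read 1, top B: go to s0, push ε → (s0, 11, BZ)
  read 1, top B: go to s2, push ε → (s2, 1, Z)
  read 1, top Z: go to s2, push ε → (s2, ε, ε)
All input consumed and the stack is empty.

Accept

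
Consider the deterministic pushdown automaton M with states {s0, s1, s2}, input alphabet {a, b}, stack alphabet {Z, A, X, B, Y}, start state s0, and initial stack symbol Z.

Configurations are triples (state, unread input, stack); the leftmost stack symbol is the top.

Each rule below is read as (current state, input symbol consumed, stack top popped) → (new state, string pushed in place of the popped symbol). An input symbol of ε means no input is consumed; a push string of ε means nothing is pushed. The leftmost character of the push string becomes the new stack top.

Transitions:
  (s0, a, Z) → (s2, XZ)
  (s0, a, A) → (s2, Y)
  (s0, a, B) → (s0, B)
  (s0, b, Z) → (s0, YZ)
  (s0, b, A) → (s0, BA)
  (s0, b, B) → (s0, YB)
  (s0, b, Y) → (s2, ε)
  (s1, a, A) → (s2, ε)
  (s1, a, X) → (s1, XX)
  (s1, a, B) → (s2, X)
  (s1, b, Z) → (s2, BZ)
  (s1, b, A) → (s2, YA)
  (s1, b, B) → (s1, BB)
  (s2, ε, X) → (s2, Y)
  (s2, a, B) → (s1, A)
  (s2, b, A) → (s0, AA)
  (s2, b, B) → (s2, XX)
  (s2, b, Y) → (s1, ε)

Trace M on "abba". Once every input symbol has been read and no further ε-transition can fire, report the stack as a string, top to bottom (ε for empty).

(s0, abba, Z)
  read a, top Z: go to s2, push XZ → (s2, bba, XZ)
  ε-move, top X: go to s2, push Y → (s2, bba, YZ)
  read b, top Y: go to s1, push ε → (s1, ba, Z)
  read b, top Z: go to s2, push BZ → (s2, a, BZ)
  read a, top B: go to s1, push A → (s1, ε, AZ)
All input consumed in state s1 with stack AZ.

AZ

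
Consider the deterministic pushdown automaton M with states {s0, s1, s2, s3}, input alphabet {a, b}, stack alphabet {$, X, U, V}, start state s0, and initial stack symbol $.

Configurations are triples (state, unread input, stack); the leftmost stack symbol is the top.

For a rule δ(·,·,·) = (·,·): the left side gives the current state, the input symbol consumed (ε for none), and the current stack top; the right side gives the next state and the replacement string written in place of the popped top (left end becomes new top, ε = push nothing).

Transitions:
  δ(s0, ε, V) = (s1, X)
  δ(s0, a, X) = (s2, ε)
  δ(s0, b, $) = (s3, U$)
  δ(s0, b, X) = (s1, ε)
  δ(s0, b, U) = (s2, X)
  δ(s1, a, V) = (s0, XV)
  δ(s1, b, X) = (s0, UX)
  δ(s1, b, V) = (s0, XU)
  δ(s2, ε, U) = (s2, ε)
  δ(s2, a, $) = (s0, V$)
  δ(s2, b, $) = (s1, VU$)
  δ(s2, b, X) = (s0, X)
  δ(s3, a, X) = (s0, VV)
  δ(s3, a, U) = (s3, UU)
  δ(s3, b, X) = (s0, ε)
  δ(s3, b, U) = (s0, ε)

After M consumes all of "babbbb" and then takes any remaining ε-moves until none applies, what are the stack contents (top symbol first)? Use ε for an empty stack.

(s0, babbbb, $)
  read b, top $: go to s3, push U$ → (s3, abbbb, U$)
  read a, top U: go to s3, push UU → (s3, bbbb, UU$)
  read b, top U: go to s0, push ε → (s0, bbb, U$)
  read b, top U: go to s2, push X → (s2, bb, X$)
  read b, top X: go to s0, push X → (s0, b, X$)
  read b, top X: go to s1, push ε → (s1, ε, $)
All input consumed in state s1 with stack $.

$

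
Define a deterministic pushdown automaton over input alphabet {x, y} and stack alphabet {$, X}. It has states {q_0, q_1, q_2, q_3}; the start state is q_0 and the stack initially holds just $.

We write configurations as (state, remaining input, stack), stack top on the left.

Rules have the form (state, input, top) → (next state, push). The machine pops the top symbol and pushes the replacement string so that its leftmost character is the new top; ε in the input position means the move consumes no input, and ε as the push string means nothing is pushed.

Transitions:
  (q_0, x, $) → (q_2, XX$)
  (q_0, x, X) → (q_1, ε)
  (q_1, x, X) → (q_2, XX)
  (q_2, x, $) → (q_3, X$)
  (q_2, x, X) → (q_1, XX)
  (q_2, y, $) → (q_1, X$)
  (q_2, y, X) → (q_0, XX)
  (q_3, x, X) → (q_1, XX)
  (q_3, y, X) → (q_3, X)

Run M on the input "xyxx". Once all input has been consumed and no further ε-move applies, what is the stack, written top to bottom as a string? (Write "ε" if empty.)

XXX$

(q_0, xyxx, $) ⊢ (q_2, yxx, XX$) ⊢ (q_0, xx, XXX$) ⊢ (q_1, x, XX$) ⊢ (q_2, ε, XXX$)
All input consumed in state q_2 with stack XXX$.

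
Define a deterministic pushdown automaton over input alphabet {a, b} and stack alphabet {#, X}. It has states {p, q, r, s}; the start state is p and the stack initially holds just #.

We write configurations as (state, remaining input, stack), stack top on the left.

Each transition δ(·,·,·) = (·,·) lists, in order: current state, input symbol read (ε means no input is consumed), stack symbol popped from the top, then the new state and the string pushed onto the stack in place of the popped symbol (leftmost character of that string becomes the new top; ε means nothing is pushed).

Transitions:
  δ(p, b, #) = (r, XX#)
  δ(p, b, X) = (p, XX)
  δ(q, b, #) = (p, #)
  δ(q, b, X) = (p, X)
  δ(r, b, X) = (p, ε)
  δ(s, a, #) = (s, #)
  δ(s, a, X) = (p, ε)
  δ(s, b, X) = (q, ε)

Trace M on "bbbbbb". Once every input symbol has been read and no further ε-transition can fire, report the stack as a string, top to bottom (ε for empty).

(p, bbbbbb, #) ⊢ (r, bbbbb, XX#) ⊢ (p, bbbb, X#) ⊢ (p, bbb, XX#) ⊢ (p, bb, XXX#) ⊢ (p, b, XXXX#) ⊢ (p, ε, XXXXX#)
All input consumed in state p with stack XXXXX#.

XXXXX#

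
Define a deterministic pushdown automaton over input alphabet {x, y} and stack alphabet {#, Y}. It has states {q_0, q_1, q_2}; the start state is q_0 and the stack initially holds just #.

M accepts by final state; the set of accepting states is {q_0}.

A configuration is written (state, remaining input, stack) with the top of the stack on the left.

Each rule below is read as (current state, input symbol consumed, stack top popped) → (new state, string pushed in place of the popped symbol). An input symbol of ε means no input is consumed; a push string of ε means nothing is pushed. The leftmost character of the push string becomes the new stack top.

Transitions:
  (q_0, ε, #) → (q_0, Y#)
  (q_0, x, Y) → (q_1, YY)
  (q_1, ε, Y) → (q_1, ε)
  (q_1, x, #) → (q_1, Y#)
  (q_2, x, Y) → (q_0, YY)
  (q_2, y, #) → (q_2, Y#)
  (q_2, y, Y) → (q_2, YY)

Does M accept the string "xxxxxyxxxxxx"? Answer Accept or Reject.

Reject

(q_0, xxxxxyxxxxxx, #)
  ε-move, top #: go to q_0, push Y# → (q_0, xxxxxyxxxxxx, Y#)
  read x, top Y: go to q_1, push YY → (q_1, xxxxyxxxxxx, YY#)
  ε-move, top Y: go to q_1, push ε → (q_1, xxxxyxxxxxx, Y#)
  ε-move, top Y: go to q_1, push ε → (q_1, xxxxyxxxxxx, #)
  read x, top #: go to q_1, push Y# → (q_1, xxxyxxxxxx, Y#)
  ε-move, top Y: go to q_1, push ε → (q_1, xxxyxxxxxx, #)
  read x, top #: go to q_1, push Y# → (q_1, xxyxxxxxx, Y#)
  ε-move, top Y: go to q_1, push ε → (q_1, xxyxxxxxx, #)
  read x, top #: go to q_1, push Y# → (q_1, xyxxxxxx, Y#)
  ε-move, top Y: go to q_1, push ε → (q_1, xyxxxxxx, #)
  read x, top #: go to q_1, push Y# → (q_1, yxxxxxx, Y#)
  ε-move, top Y: go to q_1, push ε → (q_1, yxxxxxx, #)
No transition applies at (q_1, yxxxxxx, #); input not fully consumed.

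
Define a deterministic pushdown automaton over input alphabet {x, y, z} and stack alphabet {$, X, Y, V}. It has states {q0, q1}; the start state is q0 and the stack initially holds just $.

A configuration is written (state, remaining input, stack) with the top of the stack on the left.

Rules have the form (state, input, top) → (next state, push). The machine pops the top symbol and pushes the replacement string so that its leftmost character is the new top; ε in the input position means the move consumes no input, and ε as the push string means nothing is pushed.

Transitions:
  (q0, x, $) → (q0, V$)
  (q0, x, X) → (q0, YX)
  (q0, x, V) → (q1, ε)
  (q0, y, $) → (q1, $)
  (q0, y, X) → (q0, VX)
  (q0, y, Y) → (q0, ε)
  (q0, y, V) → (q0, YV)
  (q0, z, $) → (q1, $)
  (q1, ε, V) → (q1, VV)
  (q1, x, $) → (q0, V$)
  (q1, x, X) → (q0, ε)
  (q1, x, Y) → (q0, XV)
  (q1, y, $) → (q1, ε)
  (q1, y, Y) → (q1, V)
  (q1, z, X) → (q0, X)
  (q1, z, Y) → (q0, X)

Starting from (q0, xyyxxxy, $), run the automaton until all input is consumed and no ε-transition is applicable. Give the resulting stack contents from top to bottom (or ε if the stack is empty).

ε

(q0, xyyxxxy, $) ⊢ (q0, yyxxxy, V$) ⊢ (q0, yxxxy, YV$) ⊢ (q0, xxxy, V$) ⊢ (q1, xxy, $) ⊢ (q0, xy, V$) ⊢ (q1, y, $) ⊢ (q1, ε, ε)
All input consumed in state q1 with stack ε.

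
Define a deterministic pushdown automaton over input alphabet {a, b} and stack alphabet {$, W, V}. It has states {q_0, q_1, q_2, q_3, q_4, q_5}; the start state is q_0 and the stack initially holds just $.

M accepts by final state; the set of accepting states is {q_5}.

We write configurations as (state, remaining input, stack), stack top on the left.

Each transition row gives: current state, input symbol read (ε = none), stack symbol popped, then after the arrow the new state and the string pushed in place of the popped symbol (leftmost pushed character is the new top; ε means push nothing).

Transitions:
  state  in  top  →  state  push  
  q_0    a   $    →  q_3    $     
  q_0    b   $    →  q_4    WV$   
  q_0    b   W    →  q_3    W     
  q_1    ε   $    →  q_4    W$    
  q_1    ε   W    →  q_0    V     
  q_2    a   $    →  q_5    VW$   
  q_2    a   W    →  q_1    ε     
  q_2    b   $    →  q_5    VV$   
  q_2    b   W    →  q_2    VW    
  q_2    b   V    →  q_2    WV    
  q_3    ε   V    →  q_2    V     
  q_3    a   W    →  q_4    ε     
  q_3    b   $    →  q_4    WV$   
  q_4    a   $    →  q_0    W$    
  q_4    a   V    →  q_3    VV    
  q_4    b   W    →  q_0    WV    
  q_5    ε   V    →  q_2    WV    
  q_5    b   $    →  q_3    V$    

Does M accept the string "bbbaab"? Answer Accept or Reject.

Reject

(q_0, bbbaab, $)
  read b, top $: go to q_4, push WV$ → (q_4, bbaab, WV$)
  read b, top W: go to q_0, push WV → (q_0, baab, WVV$)
  read b, top W: go to q_3, push W → (q_3, aab, WVV$)
  read a, top W: go to q_4, push ε → (q_4, ab, VV$)
  read a, top V: go to q_3, push VV → (q_3, b, VVV$)
  ε-move, top V: go to q_2, push V → (q_2, b, VVV$)
  read b, top V: go to q_2, push WV → (q_2, ε, WVVV$)
All input consumed; state q_2 ∉ F and no further ε-move applies.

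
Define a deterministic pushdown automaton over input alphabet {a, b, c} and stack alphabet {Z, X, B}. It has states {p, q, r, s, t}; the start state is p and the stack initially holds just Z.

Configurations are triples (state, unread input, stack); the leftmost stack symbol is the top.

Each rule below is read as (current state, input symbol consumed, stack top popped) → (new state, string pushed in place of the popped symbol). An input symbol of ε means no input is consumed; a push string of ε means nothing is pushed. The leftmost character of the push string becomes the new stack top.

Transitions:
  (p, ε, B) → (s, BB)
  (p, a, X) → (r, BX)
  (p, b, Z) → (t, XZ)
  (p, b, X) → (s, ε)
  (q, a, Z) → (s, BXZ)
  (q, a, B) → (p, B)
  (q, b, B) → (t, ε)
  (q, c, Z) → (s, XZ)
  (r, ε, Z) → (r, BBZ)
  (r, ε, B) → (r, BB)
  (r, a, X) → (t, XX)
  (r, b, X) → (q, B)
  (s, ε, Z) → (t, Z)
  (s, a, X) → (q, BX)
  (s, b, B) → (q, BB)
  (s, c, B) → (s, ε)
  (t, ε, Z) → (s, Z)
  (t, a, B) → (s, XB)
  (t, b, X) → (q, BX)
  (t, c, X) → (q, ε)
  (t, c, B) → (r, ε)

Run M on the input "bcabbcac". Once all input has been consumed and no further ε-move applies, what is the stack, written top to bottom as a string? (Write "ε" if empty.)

XZ

(p, bcabbcac, Z) ⊢ (t, cabbcac, XZ) ⊢ (q, abbcac, Z) ⊢ (s, bbcac, BXZ) ⊢ (q, bcac, BBXZ) ⊢ (t, cac, BXZ) ⊢ (r, ac, XZ) ⊢ (t, c, XXZ) ⊢ (q, ε, XZ)
All input consumed in state q with stack XZ.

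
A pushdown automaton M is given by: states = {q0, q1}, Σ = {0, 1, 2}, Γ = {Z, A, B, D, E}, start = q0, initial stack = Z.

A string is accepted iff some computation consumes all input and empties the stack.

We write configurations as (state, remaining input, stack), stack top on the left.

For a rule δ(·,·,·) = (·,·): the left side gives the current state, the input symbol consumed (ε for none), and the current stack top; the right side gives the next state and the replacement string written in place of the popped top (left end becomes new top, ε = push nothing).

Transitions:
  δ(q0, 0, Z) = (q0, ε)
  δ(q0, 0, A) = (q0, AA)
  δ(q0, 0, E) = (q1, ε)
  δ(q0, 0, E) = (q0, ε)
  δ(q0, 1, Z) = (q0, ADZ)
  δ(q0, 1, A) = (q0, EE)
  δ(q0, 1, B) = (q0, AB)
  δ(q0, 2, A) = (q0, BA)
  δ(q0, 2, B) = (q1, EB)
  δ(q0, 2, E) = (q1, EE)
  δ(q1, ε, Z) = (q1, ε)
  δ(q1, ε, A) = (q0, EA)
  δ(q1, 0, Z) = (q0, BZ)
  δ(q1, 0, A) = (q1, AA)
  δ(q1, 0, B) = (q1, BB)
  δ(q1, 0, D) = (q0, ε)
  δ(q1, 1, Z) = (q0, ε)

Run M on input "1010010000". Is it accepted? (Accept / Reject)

Accept

One accepting computation: (q0, 1010010000, Z) ⊢ (q0, 010010000, ADZ) ⊢ (q0, 10010000, AADZ) ⊢ (q0, 0010000, EEADZ) ⊢ (q0, 010000, EADZ) ⊢ (q0, 10000, ADZ) ⊢ (q0, 0000, EEDZ) ⊢ (q0, 000, EDZ) ⊢ (q1, 00, DZ) ⊢ (q0, 0, Z) ⊢ (q0, ε, ε)
All input consumed and the stack is empty.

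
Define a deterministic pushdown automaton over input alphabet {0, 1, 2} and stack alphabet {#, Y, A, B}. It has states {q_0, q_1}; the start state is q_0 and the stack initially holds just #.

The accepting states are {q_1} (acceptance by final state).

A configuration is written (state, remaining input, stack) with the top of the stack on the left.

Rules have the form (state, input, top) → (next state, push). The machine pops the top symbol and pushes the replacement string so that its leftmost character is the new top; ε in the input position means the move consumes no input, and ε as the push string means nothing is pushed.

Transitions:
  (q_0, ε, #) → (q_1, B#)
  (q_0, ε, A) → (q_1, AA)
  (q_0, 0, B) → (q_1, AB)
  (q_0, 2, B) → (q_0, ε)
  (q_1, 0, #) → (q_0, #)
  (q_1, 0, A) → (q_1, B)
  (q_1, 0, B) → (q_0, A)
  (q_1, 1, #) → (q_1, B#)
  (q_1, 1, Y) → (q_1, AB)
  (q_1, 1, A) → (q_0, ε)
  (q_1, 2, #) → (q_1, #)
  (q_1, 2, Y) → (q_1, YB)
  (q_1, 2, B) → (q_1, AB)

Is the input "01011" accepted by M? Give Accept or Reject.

Reject

(q_0, 01011, #) ⊢ (q_1, 01011, B#) ⊢ (q_0, 1011, A#) ⊢ (q_1, 1011, AA#) ⊢ (q_0, 011, A#) ⊢ (q_1, 011, AA#) ⊢ (q_1, 11, BA#)
No transition applies at (q_1, 11, BA#); input not fully consumed.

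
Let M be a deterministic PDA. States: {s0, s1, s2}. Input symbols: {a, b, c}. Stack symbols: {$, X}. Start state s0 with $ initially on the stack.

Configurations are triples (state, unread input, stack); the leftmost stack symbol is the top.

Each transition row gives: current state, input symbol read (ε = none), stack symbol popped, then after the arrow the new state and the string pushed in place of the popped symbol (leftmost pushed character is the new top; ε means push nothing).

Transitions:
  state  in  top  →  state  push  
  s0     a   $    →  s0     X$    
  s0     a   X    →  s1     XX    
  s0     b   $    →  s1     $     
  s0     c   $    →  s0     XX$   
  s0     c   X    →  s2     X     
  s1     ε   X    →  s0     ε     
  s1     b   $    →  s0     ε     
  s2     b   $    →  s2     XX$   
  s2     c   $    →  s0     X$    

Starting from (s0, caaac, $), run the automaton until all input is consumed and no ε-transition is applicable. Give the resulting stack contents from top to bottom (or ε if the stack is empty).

XX$

(s0, caaac, $) ⊢ (s0, aaac, XX$) ⊢ (s1, aac, XXX$) ⊢ (s0, aac, XX$) ⊢ (s1, ac, XXX$) ⊢ (s0, ac, XX$) ⊢ (s1, c, XXX$) ⊢ (s0, c, XX$) ⊢ (s2, ε, XX$)
All input consumed in state s2 with stack XX$.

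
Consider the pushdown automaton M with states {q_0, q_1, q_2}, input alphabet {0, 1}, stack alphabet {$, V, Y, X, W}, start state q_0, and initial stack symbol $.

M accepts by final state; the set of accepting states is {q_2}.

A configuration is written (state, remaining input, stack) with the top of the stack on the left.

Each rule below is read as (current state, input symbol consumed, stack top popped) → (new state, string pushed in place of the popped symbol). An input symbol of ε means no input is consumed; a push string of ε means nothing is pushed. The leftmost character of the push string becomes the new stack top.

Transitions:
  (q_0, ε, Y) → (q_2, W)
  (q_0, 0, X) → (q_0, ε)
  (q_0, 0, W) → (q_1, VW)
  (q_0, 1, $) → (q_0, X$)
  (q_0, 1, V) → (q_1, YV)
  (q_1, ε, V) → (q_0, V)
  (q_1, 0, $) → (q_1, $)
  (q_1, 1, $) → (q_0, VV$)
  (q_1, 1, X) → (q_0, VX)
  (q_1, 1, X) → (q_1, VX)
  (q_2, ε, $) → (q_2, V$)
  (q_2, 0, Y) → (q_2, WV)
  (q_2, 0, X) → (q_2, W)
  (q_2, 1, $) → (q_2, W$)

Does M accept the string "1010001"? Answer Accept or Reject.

Reject

No computation consumes all input and reaches a final state.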